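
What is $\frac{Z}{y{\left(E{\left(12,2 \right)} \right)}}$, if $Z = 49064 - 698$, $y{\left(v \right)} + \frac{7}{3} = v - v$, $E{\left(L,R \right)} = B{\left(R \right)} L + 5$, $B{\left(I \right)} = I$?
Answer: $- \frac{145098}{7} \approx -20728.0$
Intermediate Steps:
$E{\left(L,R \right)} = 5 + L R$ ($E{\left(L,R \right)} = R L + 5 = L R + 5 = 5 + L R$)
$y{\left(v \right)} = - \frac{7}{3}$ ($y{\left(v \right)} = - \frac{7}{3} + \left(v - v\right) = - \frac{7}{3} + 0 = - \frac{7}{3}$)
$Z = 48366$
$\frac{Z}{y{\left(E{\left(12,2 \right)} \right)}} = \frac{48366}{- \frac{7}{3}} = 48366 \left(- \frac{3}{7}\right) = - \frac{145098}{7}$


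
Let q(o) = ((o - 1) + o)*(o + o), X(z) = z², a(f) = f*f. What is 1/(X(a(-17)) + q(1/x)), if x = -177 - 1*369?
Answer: 74529/6224736883 ≈ 1.1973e-5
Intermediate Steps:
a(f) = f²
x = -546 (x = -177 - 369 = -546)
q(o) = 2*o*(-1 + 2*o) (q(o) = ((-1 + o) + o)*(2*o) = (-1 + 2*o)*(2*o) = 2*o*(-1 + 2*o))
1/(X(a(-17)) + q(1/x)) = 1/(((-17)²)² + 2*(-1 + 2/(-546))/(-546)) = 1/(289² + 2*(-1/546)*(-1 + 2*(-1/546))) = 1/(83521 + 2*(-1/546)*(-1 - 1/273)) = 1/(83521 + 2*(-1/546)*(-274/273)) = 1/(83521 + 274/74529) = 1/(6224736883/74529) = 74529/6224736883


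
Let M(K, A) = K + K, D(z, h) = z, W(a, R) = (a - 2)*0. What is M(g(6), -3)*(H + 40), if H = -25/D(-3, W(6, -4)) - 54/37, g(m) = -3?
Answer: -10406/37 ≈ -281.24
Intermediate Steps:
W(a, R) = 0 (W(a, R) = (-2 + a)*0 = 0)
M(K, A) = 2*K
H = 763/111 (H = -25/(-3) - 54/37 = -25*(-⅓) - 54*1/37 = 25/3 - 54/37 = 763/111 ≈ 6.8739)
M(g(6), -3)*(H + 40) = (2*(-3))*(763/111 + 40) = -6*5203/111 = -10406/37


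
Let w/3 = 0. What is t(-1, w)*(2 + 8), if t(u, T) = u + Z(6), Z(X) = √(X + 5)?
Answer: -10 + 10*√11 ≈ 23.166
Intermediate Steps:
Z(X) = √(5 + X)
w = 0 (w = 3*0 = 0)
t(u, T) = u + √11 (t(u, T) = u + √(5 + 6) = u + √11)
t(-1, w)*(2 + 8) = (-1 + √11)*(2 + 8) = (-1 + √11)*10 = -10 + 10*√11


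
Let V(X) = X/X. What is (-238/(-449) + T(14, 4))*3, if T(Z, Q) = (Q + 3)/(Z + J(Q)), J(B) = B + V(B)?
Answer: 22995/8531 ≈ 2.6955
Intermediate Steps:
V(X) = 1
J(B) = 1 + B (J(B) = B + 1 = 1 + B)
T(Z, Q) = (3 + Q)/(1 + Q + Z) (T(Z, Q) = (Q + 3)/(Z + (1 + Q)) = (3 + Q)/(1 + Q + Z))
(-238/(-449) + T(14, 4))*3 = (-238/(-449) + (3 + 4)/(1 + 4 + 14))*3 = (-238*(-1/449) + 7/19)*3 = (238/449 + (1/19)*7)*3 = (238/449 + 7/19)*3 = (7665/8531)*3 = 22995/8531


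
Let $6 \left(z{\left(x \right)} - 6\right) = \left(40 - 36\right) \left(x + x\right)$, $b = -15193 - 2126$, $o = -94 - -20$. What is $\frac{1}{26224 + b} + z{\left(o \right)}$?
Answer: $- \frac{2475587}{26715} \approx -92.667$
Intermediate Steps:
$o = -74$ ($o = -94 + 20 = -74$)
$b = -17319$ ($b = -15193 - 2126 = -17319$)
$z{\left(x \right)} = 6 + \frac{4 x}{3}$ ($z{\left(x \right)} = 6 + \frac{\left(40 - 36\right) \left(x + x\right)}{6} = 6 + \frac{4 \cdot 2 x}{6} = 6 + \frac{8 x}{6} = 6 + \frac{4 x}{3}$)
$\frac{1}{26224 + b} + z{\left(o \right)} = \frac{1}{26224 - 17319} + \left(6 + \frac{4}{3} \left(-74\right)\right) = \frac{1}{8905} + \left(6 - \frac{296}{3}\right) = \frac{1}{8905} - \frac{278}{3} = - \frac{2475587}{26715}$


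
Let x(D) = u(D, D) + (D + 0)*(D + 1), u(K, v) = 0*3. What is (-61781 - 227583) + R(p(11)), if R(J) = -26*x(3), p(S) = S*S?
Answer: -289676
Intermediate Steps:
p(S) = S²
u(K, v) = 0
x(D) = D*(1 + D) (x(D) = 0 + (D + 0)*(D + 1) = 0 + D*(1 + D) = D*(1 + D))
R(J) = -312 (R(J) = -78*(1 + 3) = -78*4 = -26*12 = -312)
(-61781 - 227583) + R(p(11)) = (-61781 - 227583) - 312 = -289364 - 312 = -289676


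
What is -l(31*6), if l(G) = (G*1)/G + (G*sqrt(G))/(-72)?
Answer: -1 + 31*sqrt(186)/12 ≈ 34.232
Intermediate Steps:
l(G) = 1 - G**(3/2)/72 (l(G) = G/G + G**(3/2)*(-1/72) = 1 - G**(3/2)/72)
-l(31*6) = -(1 - 186*sqrt(186)/72) = -(1 - 31*sqrt(186)/12) = -1 + 31*sqrt(186)/12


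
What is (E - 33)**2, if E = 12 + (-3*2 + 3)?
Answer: 576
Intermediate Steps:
E = 9 (E = 12 + (-6 + 3) = 12 - 3 = 9)
(E - 33)**2 = (9 - 33)**2 = (-24)**2 = 576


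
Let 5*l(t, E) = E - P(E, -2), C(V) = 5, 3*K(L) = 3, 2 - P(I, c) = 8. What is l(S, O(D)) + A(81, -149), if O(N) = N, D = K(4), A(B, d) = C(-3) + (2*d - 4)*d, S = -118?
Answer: 225022/5 ≈ 45004.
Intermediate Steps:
P(I, c) = -6 (P(I, c) = 2 - 1*8 = 2 - 8 = -6)
K(L) = 1 (K(L) = (⅓)*3 = 1)
A(B, d) = 5 + d*(-4 + 2*d) (A(B, d) = 5 + (2*d - 4)*d = 5 + (-4 + 2*d)*d = 5 + d*(-4 + 2*d))
D = 1
l(t, E) = 6/5 + E/5 (l(t, E) = (E - 1*(-6))/5 = (E + 6)/5 = (6 + E)/5 = 6/5 + E/5)
l(S, O(D)) + A(81, -149) = (6/5 + (⅕)*1) + (5 - 4*(-149) + 2*(-149)²) = (6/5 + ⅕) + (5 + 596 + 2*22201) = 7/5 + (5 + 596 + 44402) = 7/5 + 45003 = 225022/5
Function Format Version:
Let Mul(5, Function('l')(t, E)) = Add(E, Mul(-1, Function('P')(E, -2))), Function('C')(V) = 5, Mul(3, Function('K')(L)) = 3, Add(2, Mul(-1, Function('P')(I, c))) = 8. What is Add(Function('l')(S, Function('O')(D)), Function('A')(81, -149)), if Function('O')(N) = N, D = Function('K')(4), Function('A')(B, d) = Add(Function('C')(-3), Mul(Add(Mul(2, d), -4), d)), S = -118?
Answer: Rational(225022, 5) ≈ 45004.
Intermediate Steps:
Function('P')(I, c) = -6 (Function('P')(I, c) = Add(2, Mul(-1, 8)) = Add(2, -8) = -6)
Function('K')(L) = 1 (Function('K')(L) = Mul(Rational(1, 3), 3) = 1)
Function('A')(B, d) = Add(5, Mul(d, Add(-4, Mul(2, d)))) (Function('A')(B, d) = Add(5, Mul(Add(Mul(2, d), -4), d)) = Add(5, Mul(Add(-4, Mul(2, d)), d)) = Add(5, Mul(d, Add(-4, Mul(2, d)))))
D = 1
Function('l')(t, E) = Add(Rational(6, 5), Mul(Rational(1, 5), E)) (Function('l')(t, E) = Mul(Rational(1, 5), Add(E, Mul(-1, -6))) = Mul(Rational(1, 5), Add(E, 6)) = Mul(Rational(1, 5), Add(6, E)) = Add(Rational(6, 5), Mul(Rational(1, 5), E)))
Add(Function('l')(S, Function('O')(D)), Function('A')(81, -149)) = Add(Add(Rational(6, 5), Mul(Rational(1, 5), 1)), Add(5, Mul(-4, -149), Mul(2, Pow(-149, 2)))) = Add(Add(Rational(6, 5), Rational(1, 5)), Add(5, 596, Mul(2, 22201))) = Add(Rational(7, 5), Add(5, 596, 44402)) = Add(Rational(7, 5), 45003) = Rational(225022, 5)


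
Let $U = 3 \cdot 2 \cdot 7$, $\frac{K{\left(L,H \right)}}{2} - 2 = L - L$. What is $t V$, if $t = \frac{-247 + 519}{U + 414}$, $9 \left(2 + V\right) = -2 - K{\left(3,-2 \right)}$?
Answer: $- \frac{272}{171} \approx -1.5906$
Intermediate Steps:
$K{\left(L,H \right)} = 4$ ($K{\left(L,H \right)} = 4 + 2 \left(L - L\right) = 4 + 2 \cdot 0 = 4 + 0 = 4$)
$U = 42$ ($U = 6 \cdot 7 = 42$)
$V = - \frac{8}{3}$ ($V = -2 + \frac{-2 - 4}{9} = -2 + \frac{1}{9} \left(-6\right) = -2 - \frac{2}{3} = - \frac{8}{3} \approx -2.6667$)
$t = \frac{34}{57}$ ($t = \frac{-247 + 519}{42 + 414} = \frac{272}{456} = 272 \cdot \frac{1}{456} = \frac{34}{57} \approx 0.59649$)
$t V = \frac{34}{57} \left(- \frac{8}{3}\right) = - \frac{272}{171}$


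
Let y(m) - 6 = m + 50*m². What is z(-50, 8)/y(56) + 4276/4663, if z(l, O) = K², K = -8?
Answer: 335520172/365723753 ≈ 0.91741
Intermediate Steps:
z(l, O) = 64 (z(l, O) = (-8)² = 64)
y(m) = 6 + m + 50*m² (y(m) = 6 + (m + 50*m²) = 6 + m + 50*m²)
z(-50, 8)/y(56) + 4276/4663 = 64/(6 + 56 + 50*56²) + 4276/4663 = 64/(6 + 56 + 50*3136) + 4276*(1/4663) = 64/(6 + 56 + 156800) + 4276/4663 = 64/156862 + 4276/4663 = 64*(1/156862) + 4276/4663 = 32/78431 + 4276/4663 = 335520172/365723753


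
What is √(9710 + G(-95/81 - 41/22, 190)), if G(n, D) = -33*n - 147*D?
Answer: I*√5870814/18 ≈ 134.61*I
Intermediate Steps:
G(n, D) = -147*D - 33*n
√(9710 + G(-95/81 - 41/22, 190)) = √(9710 + (-147*190 - 33*(-95/81 - 41/22))) = √(9710 + (-27930 - 33*(-95*1/81 - 41*1/22))) = √(9710 + (-27930 - 33*(-95/81 - 41/22))) = √(9710 + (-27930 - 33*(-5411/1782))) = √(9710 + (-27930 + 5411/54)) = √(9710 - 1502809/54) = √(-978469/54) = I*√5870814/18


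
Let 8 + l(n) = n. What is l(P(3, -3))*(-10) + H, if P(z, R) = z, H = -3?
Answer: 47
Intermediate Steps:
l(n) = -8 + n
l(P(3, -3))*(-10) + H = (-8 + 3)*(-10) - 3 = -5*(-10) - 3 = 50 - 3 = 47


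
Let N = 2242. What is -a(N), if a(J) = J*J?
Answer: -5026564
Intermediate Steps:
a(J) = J²
-a(N) = -1*2242² = -1*5026564 = -5026564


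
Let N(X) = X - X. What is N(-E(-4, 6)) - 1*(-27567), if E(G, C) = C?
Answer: 27567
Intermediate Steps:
N(X) = 0
N(-E(-4, 6)) - 1*(-27567) = 0 - 1*(-27567) = 0 + 27567 = 27567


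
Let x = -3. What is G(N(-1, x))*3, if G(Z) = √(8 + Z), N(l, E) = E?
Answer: 3*√5 ≈ 6.7082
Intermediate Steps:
G(N(-1, x))*3 = √(8 - 3)*3 = √5*3 = 3*√5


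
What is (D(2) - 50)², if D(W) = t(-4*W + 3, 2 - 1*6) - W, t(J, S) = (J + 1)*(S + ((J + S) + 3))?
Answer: 144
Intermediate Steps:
t(J, S) = (1 + J)*(3 + J + 2*S) (t(J, S) = (1 + J)*(S + (3 + J + S)) = (1 + J)*(3 + J + 2*S))
D(W) = -17 + (3 - 4*W)² + 15*W (D(W) = (3 + (-4*W + 3)² + 2*(2 - 1*6) + 4*(-4*W + 3) + 2*(-4*W + 3)*(2 - 1*6)) - W = (3 + (3 - 4*W)² + 2*(2 - 6) + 4*(3 - 4*W) + 2*(3 - 4*W)*(2 - 6)) - W = (3 + (3 - 4*W)² + 2*(-4) + (12 - 16*W) + 2*(3 - 4*W)*(-4)) - W = (3 + (3 - 4*W)² - 8 + (12 - 16*W) + (-24 + 32*W)) - W = (-17 + (3 - 4*W)² + 16*W) - W = -17 + (3 - 4*W)² + 15*W)
(D(2) - 50)² = ((-8 - 9*2 + 16*2²) - 50)² = ((-8 - 18 + 16*4) - 50)² = ((-8 - 18 + 64) - 50)² = (38 - 50)² = (-12)² = 144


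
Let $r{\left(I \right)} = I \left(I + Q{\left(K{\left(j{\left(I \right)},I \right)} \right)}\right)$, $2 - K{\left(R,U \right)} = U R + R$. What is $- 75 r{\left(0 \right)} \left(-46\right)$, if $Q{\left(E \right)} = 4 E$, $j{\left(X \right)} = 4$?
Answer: $0$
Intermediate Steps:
$K{\left(R,U \right)} = 2 - R - R U$ ($K{\left(R,U \right)} = 2 - \left(U R + R\right) = 2 - \left(R U + R\right) = 2 - \left(R + R U\right) = 2 - R - R U$)
$r{\left(I \right)} = I \left(-8 - 15 I\right)$ ($r{\left(I \right)} = I \left(I + 4 \left(2 - 4 - 4 I\right)\right) = I \left(I + 4 \left(-2 - 4 I\right)\right) = I \left(I - \left(8 + 16 I\right)\right) = I \left(-8 - 15 I\right)$)
$- 75 r{\left(0 \right)} \left(-46\right) = - 75 \left(\left(-1\right) 0 \left(8 + 15 \cdot 0\right)\right) \left(-46\right) = - 75 \left(\left(-1\right) 0 \left(8 + 0\right)\right) \left(-46\right) = - 75 \left(\left(-1\right) 0 \cdot 8\right) \left(-46\right) = \left(-75\right) 0 \left(-46\right) = 0 \left(-46\right) = 0$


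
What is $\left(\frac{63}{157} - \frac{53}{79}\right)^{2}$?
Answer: $\frac{11182336}{153834409} \approx 0.072691$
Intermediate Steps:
$\left(\frac{63}{157} - \frac{53}{79}\right)^{2} = \left(- \frac{3344}{12403}\right)^{2} = \frac{11182336}{153834409}$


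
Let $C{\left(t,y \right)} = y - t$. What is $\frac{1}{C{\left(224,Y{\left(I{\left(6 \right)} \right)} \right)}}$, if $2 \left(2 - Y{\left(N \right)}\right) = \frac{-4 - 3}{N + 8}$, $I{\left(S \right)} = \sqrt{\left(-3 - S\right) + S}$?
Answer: $\frac{2 \left(- \sqrt{3} + 8 i\right)}{- 3545 i + 444 \sqrt{3}} \approx -0.004513 + 1.8428 \cdot 10^{-6} i$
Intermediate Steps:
$I{\left(S \right)} = i \sqrt{3}$ ($I{\left(S \right)} = \sqrt{-3} = i \sqrt{3}$)
$Y{\left(N \right)} = 2 + \frac{7}{2 \left(8 + N\right)}$ ($Y{\left(N \right)} = 2 - \frac{\left(-4 - 3\right) \frac{1}{N + 8}}{2} = 2 - \frac{\left(-7\right) \frac{1}{8 + N}}{2} = 2 + \frac{7}{2 \left(8 + N\right)}$)
$\frac{1}{C{\left(224,Y{\left(I{\left(6 \right)} \right)} \right)}} = \frac{1}{\frac{39 + 4 i \sqrt{3}}{2 \left(8 + i \sqrt{3}\right)} - 224} = \frac{1}{-224 + \frac{39 + 4 i \sqrt{3}}{2 \left(8 + i \sqrt{3}\right)}}$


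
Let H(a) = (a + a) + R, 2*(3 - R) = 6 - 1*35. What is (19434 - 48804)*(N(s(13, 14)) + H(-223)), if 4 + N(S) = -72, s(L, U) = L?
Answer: 14817165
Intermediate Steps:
N(S) = -76 (N(S) = -4 - 72 = -76)
R = 35/2 (R = 3 - (6 - 1*35)/2 = 3 - (6 - 35)/2 = 3 - ½*(-29) = 3 + 29/2 = 35/2 ≈ 17.500)
H(a) = 35/2 + 2*a (H(a) = (a + a) + 35/2 = 2*a + 35/2 = 35/2 + 2*a)
(19434 - 48804)*(N(s(13, 14)) + H(-223)) = (19434 - 48804)*(-76 + (35/2 + 2*(-223))) = -29370*(-76 + (35/2 - 446)) = -29370*(-76 - 857/2) = -29370*(-1009/2) = 14817165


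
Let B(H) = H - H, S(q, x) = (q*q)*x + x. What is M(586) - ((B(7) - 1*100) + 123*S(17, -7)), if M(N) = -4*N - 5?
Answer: 247441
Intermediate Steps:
S(q, x) = x + x*q**2 (S(q, x) = q**2*x + x = x*q**2 + x = x + x*q**2)
B(H) = 0
M(N) = -5 - 4*N
M(586) - ((B(7) - 1*100) + 123*S(17, -7)) = (-5 - 4*586) - ((0 - 1*100) + 123*(-7*(1 + 17**2))) = (-5 - 2344) - ((0 - 100) + 123*(-7*(1 + 289))) = -2349 - (-100 + 123*(-7*290)) = -2349 - (-100 + 123*(-2030)) = -2349 - (-100 - 249690) = -2349 - 1*(-249790) = -2349 + 249790 = 247441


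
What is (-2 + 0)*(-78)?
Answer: 156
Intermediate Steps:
(-2 + 0)*(-78) = -2*(-78) = 156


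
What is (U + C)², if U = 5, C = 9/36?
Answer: 441/16 ≈ 27.563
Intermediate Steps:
C = ¼ (C = 9*(1/36) = ¼ ≈ 0.25000)
(U + C)² = (5 + ¼)² = (21/4)² = 441/16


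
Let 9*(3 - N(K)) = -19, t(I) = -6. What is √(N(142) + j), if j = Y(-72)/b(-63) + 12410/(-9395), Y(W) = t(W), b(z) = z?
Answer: √6049669738/39459 ≈ 1.9711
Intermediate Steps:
N(K) = 46/9 (N(K) = 3 - ⅑*(-19) = 3 + 19/9 = 46/9)
Y(W) = -6
j = -48364/39459 (j = -6/(-63) + 12410/(-9395) = -6*(-1/63) + 12410*(-1/9395) = 2/21 - 2482/1879 = -48364/39459 ≈ -1.2257)
√(N(142) + j) = √(46/9 - 48364/39459) = √(459946/118377) = √6049669738/39459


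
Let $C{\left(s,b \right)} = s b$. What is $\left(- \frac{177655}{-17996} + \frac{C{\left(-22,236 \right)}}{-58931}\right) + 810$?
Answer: $\frac{869585865597}{1060522276} \approx 819.96$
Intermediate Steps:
$C{\left(s,b \right)} = b s$
$\left(- \frac{177655}{-17996} + \frac{C{\left(-22,236 \right)}}{-58931}\right) + 810 = \left(- \frac{177655}{-17996} + \frac{236 \left(-22\right)}{-58931}\right) + 810 = \left(\left(-177655\right) \left(- \frac{1}{17996}\right) - - \frac{5192}{58931}\right) + 810 = \left(\frac{177655}{17996} + \frac{5192}{58931}\right) + 810 = \frac{10562822037}{1060522276} + 810 = \frac{869585865597}{1060522276}$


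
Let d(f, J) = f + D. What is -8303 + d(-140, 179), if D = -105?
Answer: -8548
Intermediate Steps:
d(f, J) = -105 + f (d(f, J) = f - 105 = -105 + f)
-8303 + d(-140, 179) = -8303 + (-105 - 140) = -8303 - 245 = -8548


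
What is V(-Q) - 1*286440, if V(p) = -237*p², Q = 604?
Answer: -86747832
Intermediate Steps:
V(-Q) - 1*286440 = -237*(-1*604)² - 1*286440 = -237*(-604)² - 286440 = -237*364816 - 286440 = -86461392 - 286440 = -86747832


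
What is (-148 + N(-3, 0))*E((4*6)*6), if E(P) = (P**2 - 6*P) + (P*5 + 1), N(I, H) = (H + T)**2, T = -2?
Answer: -2965392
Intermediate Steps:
N(I, H) = (-2 + H)**2 (N(I, H) = (H - 2)**2 = (-2 + H)**2)
E(P) = 1 + P**2 - P (E(P) = (P**2 - 6*P) + (5*P + 1) = (P**2 - 6*P) + (1 + 5*P) = 1 + P**2 - P)
(-148 + N(-3, 0))*E((4*6)*6) = (-148 + (-2 + 0)**2)*(1 + ((4*6)*6)**2 - 4*6*6) = (-148 + (-2)**2)*(1 + (24*6)**2 - 24*6) = (-148 + 4)*(1 + 144**2 - 1*144) = -144*(1 + 20736 - 144) = -144*20593 = -2965392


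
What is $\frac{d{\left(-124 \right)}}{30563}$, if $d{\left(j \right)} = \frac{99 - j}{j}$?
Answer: $- \frac{223}{3789812} \approx -5.8842 \cdot 10^{-5}$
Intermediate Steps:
$d{\left(j \right)} = \frac{99 - j}{j}$
$\frac{d{\left(-124 \right)}}{30563} = \frac{\frac{1}{-124} \left(99 - -124\right)}{30563} = - \frac{99 + 124}{124} \cdot \frac{1}{30563} = \left(- \frac{1}{124}\right) 223 \cdot \frac{1}{30563} = \left(- \frac{223}{124}\right) \frac{1}{30563} = - \frac{223}{3789812}$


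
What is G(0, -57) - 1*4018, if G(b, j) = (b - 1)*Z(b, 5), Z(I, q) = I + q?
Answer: -4023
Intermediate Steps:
G(b, j) = (-1 + b)*(5 + b) (G(b, j) = (b - 1)*(b + 5) = (-1 + b)*(5 + b))
G(0, -57) - 1*4018 = (-1 + 0)*(5 + 0) - 1*4018 = -1*5 - 4018 = -5 - 4018 = -4023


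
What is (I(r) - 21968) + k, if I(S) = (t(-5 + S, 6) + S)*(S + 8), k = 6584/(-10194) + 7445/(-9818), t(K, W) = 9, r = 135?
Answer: -68928536117/50042346 ≈ -1377.4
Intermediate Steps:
k = -70268021/50042346 (k = 6584*(-1/10194) + 7445*(-1/9818) = -3292/5097 - 7445/9818 = -70268021/50042346 ≈ -1.4042)
I(S) = (8 + S)*(9 + S) (I(S) = (9 + S)*(S + 8) = (9 + S)*(8 + S) = (8 + S)*(9 + S))
(I(r) - 21968) + k = ((72 + 135² + 17*135) - 21968) - 70268021/50042346 = ((72 + 18225 + 2295) - 21968) - 70268021/50042346 = (20592 - 21968) - 70268021/50042346 = -1376 - 70268021/50042346 = -68928536117/50042346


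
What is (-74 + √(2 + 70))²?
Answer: 5548 - 888*√2 ≈ 4292.2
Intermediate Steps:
(-74 + √(2 + 70))² = (-74 + √72)² = (-74 + 6*√2)²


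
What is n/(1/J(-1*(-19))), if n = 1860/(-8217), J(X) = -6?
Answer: 1240/913 ≈ 1.3582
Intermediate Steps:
n = -620/2739 (n = 1860*(-1/8217) = -620/2739 ≈ -0.22636)
n/(1/J(-1*(-19))) = -620/(2739*(1/(-6))) = -620/(2739*(-⅙)) = -620/2739*(-6) = 1240/913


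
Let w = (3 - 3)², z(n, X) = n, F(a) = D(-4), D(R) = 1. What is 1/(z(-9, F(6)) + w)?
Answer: -⅑ ≈ -0.11111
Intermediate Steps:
F(a) = 1
w = 0 (w = 0² = 0)
1/(z(-9, F(6)) + w) = 1/(-9 + 0) = 1/(-9) = -⅑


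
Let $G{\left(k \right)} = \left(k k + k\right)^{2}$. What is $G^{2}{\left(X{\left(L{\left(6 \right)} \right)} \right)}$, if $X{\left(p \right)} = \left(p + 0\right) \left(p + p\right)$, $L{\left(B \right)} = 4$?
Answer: $1243528298496$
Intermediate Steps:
$X{\left(p \right)} = 2 p^{2}$ ($X{\left(p \right)} = p 2 p = 2 p^{2}$)
$G{\left(k \right)} = \left(k + k^{2}\right)^{2}$ ($G{\left(k \right)} = \left(k^{2} + k\right)^{2} = \left(k + k^{2}\right)^{2}$)
$G^{2}{\left(X{\left(L{\left(6 \right)} \right)} \right)} = \left(\left(2 \cdot 4^{2}\right)^{2} \left(1 + 2 \cdot 4^{2}\right)^{2}\right)^{2} = \left(\left(2 \cdot 16\right)^{2} \left(1 + 2 \cdot 16\right)^{2}\right)^{2} = \left(32^{2} \left(1 + 32\right)^{2}\right)^{2} = \left(1024 \cdot 33^{2}\right)^{2} = \left(1024 \cdot 1089\right)^{2} = 1115136^{2} = 1243528298496$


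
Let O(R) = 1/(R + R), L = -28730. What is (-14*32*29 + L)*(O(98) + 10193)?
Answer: -41676710769/98 ≈ -4.2527e+8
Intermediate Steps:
O(R) = 1/(2*R)
(-14*32*29 + L)*(O(98) + 10193) = (-14*32*29 - 28730)*((½)/98 + 10193) = (-448*29 - 28730)*((½)*(1/98) + 10193) = (-12992 - 28730)*(1/196 + 10193) = -41722*1997829/196 = -41676710769/98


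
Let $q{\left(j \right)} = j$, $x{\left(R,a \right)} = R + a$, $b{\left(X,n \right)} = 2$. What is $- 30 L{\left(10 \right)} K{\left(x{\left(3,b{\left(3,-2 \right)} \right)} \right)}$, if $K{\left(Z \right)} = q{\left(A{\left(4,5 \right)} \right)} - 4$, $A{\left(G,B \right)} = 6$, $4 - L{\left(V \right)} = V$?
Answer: $360$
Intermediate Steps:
$L{\left(V \right)} = 4 - V$
$K{\left(Z \right)} = 2$ ($K{\left(Z \right)} = 6 - 4 = 2$)
$- 30 L{\left(10 \right)} K{\left(x{\left(3,b{\left(3,-2 \right)} \right)} \right)} = - 30 \left(4 - 10\right) 2 = \left(-30\right) \left(-6\right) 2 = 180 \cdot 2 = 360$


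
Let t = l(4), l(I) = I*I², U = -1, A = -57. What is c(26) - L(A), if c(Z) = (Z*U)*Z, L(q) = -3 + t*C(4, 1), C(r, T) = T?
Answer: -737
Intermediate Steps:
l(I) = I³
t = 64 (t = 4³ = 64)
L(q) = 61 (L(q) = -3 + 64*1 = -3 + 64 = 61)
c(Z) = -Z² (c(Z) = (Z*(-1))*Z = (-Z)*Z = -Z²)
c(26) - L(A) = -1*26² - 1*61 = -1*676 - 61 = -676 - 61 = -737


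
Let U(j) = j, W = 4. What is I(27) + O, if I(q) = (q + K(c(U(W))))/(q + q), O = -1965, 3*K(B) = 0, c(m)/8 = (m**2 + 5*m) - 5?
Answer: -3929/2 ≈ -1964.5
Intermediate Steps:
c(m) = -40 + 8*m**2 + 40*m (c(m) = 8*((m**2 + 5*m) - 5) = 8*(-5 + m**2 + 5*m) = -40 + 8*m**2 + 40*m)
K(B) = 0 (K(B) = (1/3)*0 = 0)
I(q) = 1/2 (I(q) = (q + 0)/(q + q) = q/((2*q)) = q*(1/(2*q)) = 1/2)
I(27) + O = 1/2 - 1965 = -3929/2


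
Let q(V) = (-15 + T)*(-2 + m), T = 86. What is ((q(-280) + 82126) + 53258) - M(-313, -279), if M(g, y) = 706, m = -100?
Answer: 127436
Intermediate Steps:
q(V) = -7242 (q(V) = (-15 + 86)*(-2 - 100) = 71*(-102) = -7242)
((q(-280) + 82126) + 53258) - M(-313, -279) = ((-7242 + 82126) + 53258) - 1*706 = (74884 + 53258) - 706 = 128142 - 706 = 127436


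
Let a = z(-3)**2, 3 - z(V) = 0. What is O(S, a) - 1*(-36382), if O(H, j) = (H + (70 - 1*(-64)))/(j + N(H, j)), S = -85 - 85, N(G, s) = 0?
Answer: 36378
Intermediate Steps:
z(V) = 3 (z(V) = 3 - 1*0 = 3 + 0 = 3)
S = -170
a = 9 (a = 3**2 = 9)
O(H, j) = (134 + H)/j (O(H, j) = (H + (70 - 1*(-64)))/(j + 0) = (H + (70 + 64))/j = (H + 134)/j = (134 + H)/j)
O(S, a) - 1*(-36382) = (134 - 170)/9 - 1*(-36382) = (1/9)*(-36) + 36382 = -4 + 36382 = 36378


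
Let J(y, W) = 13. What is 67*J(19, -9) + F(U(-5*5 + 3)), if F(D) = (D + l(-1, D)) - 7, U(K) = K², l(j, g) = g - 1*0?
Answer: 1832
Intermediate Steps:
l(j, g) = g (l(j, g) = g + 0 = g)
F(D) = -7 + 2*D (F(D) = (D + D) - 7 = 2*D - 7 = -7 + 2*D)
67*J(19, -9) + F(U(-5*5 + 3)) = 67*13 + (-7 + 2*(-5*5 + 3)²) = 871 + (-7 + 2*(-25 + 3)²) = 871 + (-7 + 2*(-22)²) = 871 + (-7 + 2*484) = 871 + (-7 + 968) = 871 + 961 = 1832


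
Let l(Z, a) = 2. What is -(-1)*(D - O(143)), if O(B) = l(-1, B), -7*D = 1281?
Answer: -185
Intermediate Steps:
D = -183 (D = -1/7*1281 = -183)
O(B) = 2
-(-1)*(D - O(143)) = -(-1)*(-183 - 1*2) = -(-1)*(-183 - 2) = -(-1)*(-185) = -1*185 = -185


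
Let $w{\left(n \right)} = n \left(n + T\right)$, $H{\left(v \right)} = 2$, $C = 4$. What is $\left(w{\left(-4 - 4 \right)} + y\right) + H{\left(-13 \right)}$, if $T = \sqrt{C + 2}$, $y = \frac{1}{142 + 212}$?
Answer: $\frac{23365}{354} - 8 \sqrt{6} \approx 46.407$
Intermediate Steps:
$y = \frac{1}{354} \approx 0.0028249$
$T = \sqrt{6}$ ($T = \sqrt{4 + 2} = \sqrt{6} \approx 2.4495$)
$w{\left(n \right)} = n \left(n + \sqrt{6}\right)$
$\left(w{\left(-4 - 4 \right)} + y\right) + H{\left(-13 \right)} = \left(\left(-4 - 4\right) \left(\left(-4 - 4\right) + \sqrt{6}\right) + \frac{1}{354}\right) + 2 = \left(- 8 \left(-8 + \sqrt{6}\right) + \frac{1}{354}\right) + 2 = \left(\left(64 - 8 \sqrt{6}\right) + \frac{1}{354}\right) + 2 = \left(\frac{22657}{354} - 8 \sqrt{6}\right) + 2 = \frac{23365}{354} - 8 \sqrt{6}$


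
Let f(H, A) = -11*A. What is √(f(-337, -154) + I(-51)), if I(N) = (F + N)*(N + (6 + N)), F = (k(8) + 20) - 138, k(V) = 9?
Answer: √17054 ≈ 130.59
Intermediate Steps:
f(H, A) = -11*A
F = -109 (F = (9 + 20) - 138 = 29 - 138 = -109)
I(N) = (-109 + N)*(6 + 2*N) (I(N) = (-109 + N)*(N + (6 + N)) = (-109 + N)*(6 + 2*N))
√(f(-337, -154) + I(-51)) = √(-11*(-154) + (-654 - 212*(-51) + 2*(-51)²)) = √(1694 + (-654 + 10812 + 2*2601)) = √(1694 + (-654 + 10812 + 5202)) = √(1694 + 15360) = √17054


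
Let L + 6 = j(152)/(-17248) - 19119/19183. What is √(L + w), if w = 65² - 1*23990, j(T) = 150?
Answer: I*√690216291798246169/5908364 ≈ 140.61*I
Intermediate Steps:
L = -1158926133/165434192 (L = -6 + (150/(-17248) - 19119/19183) = -6 + (150*(-1/17248) - 19119*1/19183) = -6 + (-75/8624 - 19119/19183) = -6 - 166320981/165434192 = -1158926133/165434192 ≈ -7.0054)
w = -19765 (w = 4225 - 23990 = -19765)
√(L + w) = √(-1158926133/165434192 - 19765) = √(-3270965731013/165434192) = I*√690216291798246169/5908364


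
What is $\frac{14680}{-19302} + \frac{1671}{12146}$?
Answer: $- \frac{73024819}{117221046} \approx -0.62297$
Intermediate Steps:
$\frac{14680}{-19302} + \frac{1671}{12146} = 14680 \left(- \frac{1}{19302}\right) + 1671 \cdot \frac{1}{12146} = - \frac{7340}{9651} + \frac{1671}{12146} = - \frac{73024819}{117221046}$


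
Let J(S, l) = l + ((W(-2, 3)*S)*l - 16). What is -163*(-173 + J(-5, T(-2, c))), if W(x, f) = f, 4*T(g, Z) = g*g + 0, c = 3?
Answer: 33089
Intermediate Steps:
T(g, Z) = g**2/4 (T(g, Z) = (g*g + 0)/4 = (g**2 + 0)/4 = g**2/4)
J(S, l) = -16 + l + 3*S*l (J(S, l) = l + ((3*S)*l - 16) = l + (3*S*l - 16) = l + (-16 + 3*S*l) = -16 + l + 3*S*l)
-163*(-173 + J(-5, T(-2, c))) = -163*(-173 + (-16 + (1/4)*(-2)**2 + 3*(-5)*((1/4)*(-2)**2))) = -163*(-173 + (-16 + (1/4)*4 + 3*(-5)*((1/4)*4))) = -163*(-173 + (-16 + 1 + 3*(-5)*1)) = -163*(-173 + (-16 + 1 - 15)) = -163*(-173 - 30) = -163*(-203) = 33089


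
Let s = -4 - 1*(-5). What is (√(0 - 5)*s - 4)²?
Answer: (4 - I*√5)² ≈ 11.0 - 17.889*I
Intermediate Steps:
s = 1 (s = -4 + 5 = 1)
(√(0 - 5)*s - 4)² = (√(0 - 5)*1 - 4)² = (√(-5)*1 - 4)² = ((I*√5)*1 - 4)² = (I*√5 - 4)² = (-4 + I*√5)²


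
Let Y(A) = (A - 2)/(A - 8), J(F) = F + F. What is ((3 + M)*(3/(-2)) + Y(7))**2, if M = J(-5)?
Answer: 121/4 ≈ 30.250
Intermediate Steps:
J(F) = 2*F
M = -10 (M = 2*(-5) = -10)
Y(A) = (-2 + A)/(-8 + A)
((3 + M)*(3/(-2)) + Y(7))**2 = ((3 - 10)*(3/(-2)) + (-2 + 7)/(-8 + 7))**2 = (-21*(-1)/2 + 5/(-1))**2 = (-7*(-3/2) - 1*5)**2 = (21/2 - 5)**2 = (11/2)**2 = 121/4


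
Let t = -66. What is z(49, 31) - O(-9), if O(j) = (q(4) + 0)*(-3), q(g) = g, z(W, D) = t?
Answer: -54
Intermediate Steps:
z(W, D) = -66
O(j) = -12 (O(j) = (4 + 0)*(-3) = 4*(-3) = -12)
z(49, 31) - O(-9) = -66 - 1*(-12) = -66 + 12 = -54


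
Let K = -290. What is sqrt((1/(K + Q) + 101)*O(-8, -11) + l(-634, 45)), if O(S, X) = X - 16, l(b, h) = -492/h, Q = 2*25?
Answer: I*sqrt(9856155)/60 ≈ 52.324*I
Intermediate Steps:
Q = 50
O(S, X) = -16 + X
sqrt((1/(K + Q) + 101)*O(-8, -11) + l(-634, 45)) = sqrt((1/(-290 + 50) + 101)*(-16 - 11) - 492/45) = sqrt((1/(-240) + 101)*(-27) - 492*1/45) = sqrt((-1/240 + 101)*(-27) - 164/15) = sqrt((24239/240)*(-27) - 164/15) = sqrt(-218151/80 - 164/15) = sqrt(-657077/240) = I*sqrt(9856155)/60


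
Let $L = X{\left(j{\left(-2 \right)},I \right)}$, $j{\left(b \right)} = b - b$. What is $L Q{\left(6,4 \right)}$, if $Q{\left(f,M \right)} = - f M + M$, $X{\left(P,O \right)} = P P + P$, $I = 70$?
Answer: $0$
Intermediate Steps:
$j{\left(b \right)} = 0$
$X{\left(P,O \right)} = P + P^{2}$ ($X{\left(P,O \right)} = P^{2} + P = P + P^{2}$)
$Q{\left(f,M \right)} = M - M f$ ($Q{\left(f,M \right)} = - M f + M = M - M f$)
$L = 0$ ($L = 0 \left(1 + 0\right) = 0 \cdot 1 = 0$)
$L Q{\left(6,4 \right)} = 0 \cdot 4 \left(1 - 6\right) = 0 \cdot 4 \left(-5\right) = 0 \left(-20\right) = 0$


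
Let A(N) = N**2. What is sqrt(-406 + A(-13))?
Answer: I*sqrt(237) ≈ 15.395*I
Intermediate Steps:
sqrt(-406 + A(-13)) = sqrt(-406 + (-13)**2) = sqrt(-406 + 169) = sqrt(-237) = I*sqrt(237)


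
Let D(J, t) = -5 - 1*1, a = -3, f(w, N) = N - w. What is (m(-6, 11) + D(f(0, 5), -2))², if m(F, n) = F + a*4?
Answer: 576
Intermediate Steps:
m(F, n) = -12 + F (m(F, n) = F - 3*4 = F - 12 = -12 + F)
D(J, t) = -6 (D(J, t) = -5 - 1 = -6)
(m(-6, 11) + D(f(0, 5), -2))² = ((-12 - 6) - 6)² = (-18 - 6)² = (-24)² = 576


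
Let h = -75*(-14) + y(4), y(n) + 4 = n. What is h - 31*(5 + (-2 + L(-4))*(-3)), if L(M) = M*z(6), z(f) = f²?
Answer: -12683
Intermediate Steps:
y(n) = -4 + n
L(M) = 36*M (L(M) = M*6² = M*36 = 36*M)
h = 1050 (h = -75*(-14) + (-4 + 4) = 1050 + 0 = 1050)
h - 31*(5 + (-2 + L(-4))*(-3)) = 1050 - 31*(5 + (-2 + 36*(-4))*(-3)) = 1050 - 31*(5 + (-2 - 144)*(-3)) = 1050 - 31*(5 - 146*(-3)) = 1050 - 31*(5 + 438) = 1050 - 31*443 = 1050 - 1*13733 = 1050 - 13733 = -12683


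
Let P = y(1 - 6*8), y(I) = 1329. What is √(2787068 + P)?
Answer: √2788397 ≈ 1669.8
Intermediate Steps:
P = 1329
√(2787068 + P) = √(2787068 + 1329) = √2788397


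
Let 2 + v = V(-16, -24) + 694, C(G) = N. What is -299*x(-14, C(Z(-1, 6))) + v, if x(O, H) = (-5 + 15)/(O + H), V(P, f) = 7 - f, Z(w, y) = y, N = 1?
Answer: 953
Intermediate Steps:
C(G) = 1
x(O, H) = 10/(H + O)
v = 723 (v = -2 + ((7 - 1*(-24)) + 694) = -2 + ((7 + 24) + 694) = -2 + (31 + 694) = -2 + 725 = 723)
-299*x(-14, C(Z(-1, 6))) + v = -2990/(1 - 14) + 723 = -2990/(-13) + 723 = -2990*(-1)/13 + 723 = -299*(-10/13) + 723 = 230 + 723 = 953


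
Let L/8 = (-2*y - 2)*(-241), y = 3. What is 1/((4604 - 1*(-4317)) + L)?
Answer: 1/24345 ≈ 4.1076e-5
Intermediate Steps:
L = 15424 (L = 8*((-2*3 - 2)*(-241)) = 8*((-6 - 2)*(-241)) = 8*(-8*(-241)) = 8*1928 = 15424)
1/((4604 - 1*(-4317)) + L) = 1/((4604 - 1*(-4317)) + 15424) = 1/((4604 + 4317) + 15424) = 1/(8921 + 15424) = 1/24345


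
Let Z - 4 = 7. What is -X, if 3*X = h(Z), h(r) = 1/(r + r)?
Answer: -1/66 ≈ -0.015152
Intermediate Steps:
Z = 11 (Z = 4 + 7 = 11)
h(r) = 1/(2*r)
X = 1/66 (X = ((1/2)/11)/3 = ((1/2)*(1/11))/3 = (1/3)*(1/22) = 1/66 ≈ 0.015152)
-X = -1*1/66 = -1/66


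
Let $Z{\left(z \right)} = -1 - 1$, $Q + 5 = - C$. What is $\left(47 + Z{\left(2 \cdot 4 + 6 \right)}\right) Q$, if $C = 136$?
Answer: $-6345$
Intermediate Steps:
$Q = -141$ ($Q = -5 - 136 = -141$)
$Z{\left(z \right)} = -2$ ($Z{\left(z \right)} = -1 - 1 = -2$)
$\left(47 + Z{\left(2 \cdot 4 + 6 \right)}\right) Q = \left(47 - 2\right) \left(-141\right) = 45 \left(-141\right) = -6345$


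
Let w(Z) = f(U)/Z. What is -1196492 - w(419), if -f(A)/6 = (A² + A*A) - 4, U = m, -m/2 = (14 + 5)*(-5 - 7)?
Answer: -498834940/419 ≈ -1.1905e+6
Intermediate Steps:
m = 456 (m = -2*(14 + 5)*(-5 - 7) = -38*(-12) = -2*(-228) = 456)
U = 456
f(A) = 24 - 12*A² (f(A) = -6*((A² + A*A) - 4) = -6*((A² + A²) - 4) = -6*(2*A² - 4) = -6*(-4 + 2*A²) = 24 - 12*A²)
w(Z) = -2495208/Z (w(Z) = (24 - 12*456²)/Z = (24 - 12*207936)/Z = (24 - 2495232)/Z = -2495208/Z)
-1196492 - w(419) = -1196492 - (-2495208)/419 = -1196492 - 1*(-2495208/419) = -1196492 + 2495208/419 = -498834940/419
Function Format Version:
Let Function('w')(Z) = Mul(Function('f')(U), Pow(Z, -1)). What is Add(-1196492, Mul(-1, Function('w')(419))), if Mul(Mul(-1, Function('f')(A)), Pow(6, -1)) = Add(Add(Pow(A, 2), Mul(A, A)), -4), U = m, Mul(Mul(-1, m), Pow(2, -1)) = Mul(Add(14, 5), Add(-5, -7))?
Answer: Rational(-498834940, 419) ≈ -1.1905e+6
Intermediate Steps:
m = 456 (m = Mul(-2, Mul(Add(14, 5), Add(-5, -7))) = Mul(-2, Mul(19, -12)) = Mul(-2, -228) = 456)
U = 456
Function('f')(A) = Add(24, Mul(-12, Pow(A, 2))) (Function('f')(A) = Mul(-6, Add(Add(Pow(A, 2), Mul(A, A)), -4)) = Mul(-6, Add(Add(Pow(A, 2), Pow(A, 2)), -4)) = Mul(-6, Add(Mul(2, Pow(A, 2)), -4)) = Mul(-6, Add(-4, Mul(2, Pow(A, 2)))) = Add(24, Mul(-12, Pow(A, 2))))
Function('w')(Z) = Mul(-2495208, Pow(Z, -1)) (Function('w')(Z) = Mul(Add(24, Mul(-12, Pow(456, 2))), Pow(Z, -1)) = Mul(Add(24, Mul(-12, 207936)), Pow(Z, -1)) = Mul(Add(24, -2495232), Pow(Z, -1)) = Mul(-2495208, Pow(Z, -1)))
Add(-1196492, Mul(-1, Function('w')(419))) = Add(-1196492, Mul(-1, Mul(-2495208, Pow(419, -1)))) = Add(-1196492, Mul(-1, Mul(-2495208, Rational(1, 419)))) = Add(-1196492, Mul(-1, Rational(-2495208, 419))) = Add(-1196492, Rational(2495208, 419)) = Rational(-498834940, 419)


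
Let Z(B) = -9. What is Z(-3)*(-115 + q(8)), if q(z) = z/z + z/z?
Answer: 1017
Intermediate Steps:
q(z) = 2 (q(z) = 1 + 1 = 2)
Z(-3)*(-115 + q(8)) = -9*(-115 + 2) = -9*(-113) = 1017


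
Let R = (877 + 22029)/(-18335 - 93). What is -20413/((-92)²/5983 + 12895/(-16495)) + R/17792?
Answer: -66051263960968306135/2047977034743552 ≈ -32252.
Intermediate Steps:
R = -11453/9214 (R = 22906/(-18428) = 22906*(-1/18428) = -11453/9214 ≈ -1.2430)
-20413/((-92)²/5983 + 12895/(-16495)) + R/17792 = -20413/((-92)²/5983 + 12895/(-16495)) - 11453/9214/17792 = -20413/(8464*(1/5983) + 12895*(-1/16495)) - 11453/9214*1/17792 = -20413/(8464/5983 - 2579/3299) - 11453/163935488 = -20413/12492579/19737917 - 11453/163935488 = -20413*19737917/12492579 - 11453/163935488 = -402910099721/12492579 - 11453/163935488 = -66051263960968306135/2047977034743552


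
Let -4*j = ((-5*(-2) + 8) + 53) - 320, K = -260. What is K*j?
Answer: -16185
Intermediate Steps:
j = 249/4 (j = -(((-5*(-2) + 8) + 53) - 320)/4 = -(((10 + 8) + 53) - 320)/4 = -((18 + 53) - 320)/4 = -(71 - 320)/4 = -¼*(-249) = 249/4 ≈ 62.250)
K*j = -260*249/4 = -16185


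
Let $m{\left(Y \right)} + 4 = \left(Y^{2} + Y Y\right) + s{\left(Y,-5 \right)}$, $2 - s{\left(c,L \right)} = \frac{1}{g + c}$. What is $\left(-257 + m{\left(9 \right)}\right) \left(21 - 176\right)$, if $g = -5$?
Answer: $\frac{60295}{4} \approx 15074.0$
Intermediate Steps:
$s{\left(c,L \right)} = 2 - \frac{1}{-5 + c}$
$m{\left(Y \right)} = -4 + 2 Y^{2} + \frac{-11 + 2 Y}{-5 + Y}$ ($m{\left(Y \right)} = -4 + \left(\left(Y^{2} + Y Y\right) + \frac{-11 + 2 Y}{-5 + Y}\right) = -4 + \left(\left(Y^{2} + Y^{2}\right) + \frac{-11 + 2 Y}{-5 + Y}\right) = -4 + \left(2 Y^{2} + \frac{-11 + 2 Y}{-5 + Y}\right) = -4 + 2 Y^{2} + \frac{-11 + 2 Y}{-5 + Y}$)
$\left(-257 + m{\left(9 \right)}\right) \left(21 - 176\right) = \left(-257 + \frac{-11 + 2 \cdot 9 + 2 \left(-5 + 9\right) \left(-2 + 9^{2}\right)}{-5 + 9}\right) \left(21 - 176\right) = \left(-257 + \frac{-11 + 18 + 2 \cdot 4 \left(-2 + 81\right)}{4}\right) \left(21 - 176\right) = \left(-257 + \frac{-11 + 18 + 2 \cdot 4 \cdot 79}{4}\right) \left(-155\right) = \left(-257 + \frac{-11 + 18 + 632}{4}\right) \left(-155\right) = \left(-257 + \frac{1}{4} \cdot 639\right) \left(-155\right) = \left(-257 + \frac{639}{4}\right) \left(-155\right) = \left(- \frac{389}{4}\right) \left(-155\right) = \frac{60295}{4}$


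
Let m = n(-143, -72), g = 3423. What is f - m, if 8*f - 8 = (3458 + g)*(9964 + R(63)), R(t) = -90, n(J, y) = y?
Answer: 33971789/4 ≈ 8.4929e+6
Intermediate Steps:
m = -72
f = 33971501/4 (f = 1 + ((3458 + 3423)*(9964 - 90))/8 = 1 + (6881*9874)/8 = 1 + (⅛)*67942994 = 1 + 33971497/4 = 33971501/4 ≈ 8.4929e+6)
f - m = 33971501/4 - 1*(-72) = 33971501/4 + 72 = 33971789/4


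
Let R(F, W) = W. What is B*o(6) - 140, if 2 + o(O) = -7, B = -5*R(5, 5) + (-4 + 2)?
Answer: 103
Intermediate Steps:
B = -27 (B = -5*5 + (-4 + 2) = -25 - 2 = -27)
o(O) = -9 (o(O) = -2 - 7 = -9)
B*o(6) - 140 = -27*(-9) - 140 = 243 - 140 = 103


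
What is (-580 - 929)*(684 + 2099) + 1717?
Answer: -4197830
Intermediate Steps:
(-580 - 929)*(684 + 2099) + 1717 = -1509*2783 + 1717 = -4199547 + 1717 = -4197830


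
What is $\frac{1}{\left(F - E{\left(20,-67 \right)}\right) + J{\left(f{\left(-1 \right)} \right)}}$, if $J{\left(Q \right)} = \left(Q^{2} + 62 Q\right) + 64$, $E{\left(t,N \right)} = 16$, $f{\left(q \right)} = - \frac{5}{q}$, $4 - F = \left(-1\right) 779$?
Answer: $\frac{1}{1166} \approx 0.00085763$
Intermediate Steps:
$F = 783$ ($F = 4 - \left(-1\right) 779 = 4 - -779 = 4 + 779 = 783$)
$J{\left(Q \right)} = 64 + Q^{2} + 62 Q$
$\frac{1}{\left(F - E{\left(20,-67 \right)}\right) + J{\left(f{\left(-1 \right)} \right)}} = \frac{1}{\left(783 - 16\right) + \left(64 + \left(- \frac{5}{-1}\right)^{2} + 62 \left(- \frac{5}{-1}\right)\right)} = \frac{1}{\left(783 - 16\right) + \left(64 + \left(\left(-5\right) \left(-1\right)\right)^{2} + 62 \left(\left(-5\right) \left(-1\right)\right)\right)} = \frac{1}{767 + \left(64 + 5^{2} + 62 \cdot 5\right)} = \frac{1}{767 + \left(64 + 25 + 310\right)} = \frac{1}{767 + 399} = \frac{1}{1166}$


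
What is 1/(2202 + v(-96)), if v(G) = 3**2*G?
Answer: 1/1338 ≈ 0.00074738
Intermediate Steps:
v(G) = 9*G
1/(2202 + v(-96)) = 1/(2202 + 9*(-96)) = 1/(2202 - 864) = 1/1338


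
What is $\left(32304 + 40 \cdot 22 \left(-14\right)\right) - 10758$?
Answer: $9226$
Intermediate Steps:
$\left(32304 + 40 \cdot 22 \left(-14\right)\right) - 10758 = \left(32304 + 40 \left(-308\right)\right) - 10758 = \left(32304 - 12320\right) - 10758 = 19984 - 10758 = 9226$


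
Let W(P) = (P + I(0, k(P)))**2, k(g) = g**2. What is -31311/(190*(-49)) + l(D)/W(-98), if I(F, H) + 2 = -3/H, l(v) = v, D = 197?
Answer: 592849360442231/175251045257710 ≈ 3.3829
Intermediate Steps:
I(F, H) = -2 - 3/H
W(P) = (-2 + P - 3/P**2)**2 (W(P) = (P + (-2 - 3/P**2))**2 = (-2 + P - 3/P**2)**2)
-31311/(190*(-49)) + l(D)/W(-98) = -31311/(190*(-49)) + 197/(((3 + (-98)**2*(2 - 1*(-98)))**2/(-98)**4)) = -31311/(-9310) + 197/(((3 + 9604*(2 + 98))**2/92236816)) = -31311*(-1/9310) + 197/(((3 + 9604*100)**2/92236816)) = 639/190 + 197/(((3 + 960400)**2/92236816)) = 639/190 + 197/(((1/92236816)*960403**2)) = 639/190 + 197/(((1/92236816)*922373922409)) = 639/190 + 197/(922373922409/92236816) = 639/190 + 197*(92236816/922373922409) = 639/190 + 18170652752/922373922409 = 592849360442231/175251045257710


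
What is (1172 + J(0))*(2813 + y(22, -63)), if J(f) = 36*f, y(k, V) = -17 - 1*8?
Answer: 3267536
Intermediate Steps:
y(k, V) = -25 (y(k, V) = -17 - 8 = -25)
(1172 + J(0))*(2813 + y(22, -63)) = (1172 + 36*0)*(2813 - 25) = (1172 + 0)*2788 = 1172*2788 = 3267536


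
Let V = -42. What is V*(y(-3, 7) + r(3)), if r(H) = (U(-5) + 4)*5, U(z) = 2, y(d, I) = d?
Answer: -1134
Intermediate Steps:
r(H) = 30 (r(H) = (2 + 4)*5 = 6*5 = 30)
V*(y(-3, 7) + r(3)) = -42*(-3 + 30) = -42*27 = -1134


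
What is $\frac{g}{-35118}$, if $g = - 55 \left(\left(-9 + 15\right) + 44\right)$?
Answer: $\frac{1375}{17559} \approx 0.078307$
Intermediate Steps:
$g = -2750$ ($g = - 55 \left(6 + 44\right) = \left(-55\right) 50 = -2750$)
$\frac{g}{-35118} = - \frac{2750}{-35118} = \left(-2750\right) \left(- \frac{1}{35118}\right) = \frac{1375}{17559}$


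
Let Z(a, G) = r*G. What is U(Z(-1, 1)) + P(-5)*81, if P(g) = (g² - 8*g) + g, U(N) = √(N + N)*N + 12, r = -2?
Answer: 4872 - 4*I ≈ 4872.0 - 4.0*I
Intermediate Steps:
Z(a, G) = -2*G
U(N) = 12 + √2*N^(3/2) (U(N) = √(2*N)*N + 12 = (√2*√N)*N + 12 = √2*N^(3/2) + 12 = 12 + √2*N^(3/2))
P(g) = g² - 7*g
U(Z(-1, 1)) + P(-5)*81 = (12 + √2*(-2*1)^(3/2)) - 5*(-7 - 5)*81 = (12 + √2*(-2)^(3/2)) - 5*(-12)*81 = (12 + √2*(-2*I*√2)) + 60*81 = (12 - 4*I) + 4860 = 4872 - 4*I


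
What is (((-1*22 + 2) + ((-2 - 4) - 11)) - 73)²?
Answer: 12100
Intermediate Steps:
(((-1*22 + 2) + ((-2 - 4) - 11)) - 73)² = (((-22 + 2) + (-6 - 11)) - 73)² = ((-20 - 17) - 73)² = (-37 - 73)² = (-110)² = 12100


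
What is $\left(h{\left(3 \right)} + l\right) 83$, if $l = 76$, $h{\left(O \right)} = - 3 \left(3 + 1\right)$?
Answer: $5312$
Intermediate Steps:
$h{\left(O \right)} = -12$ ($h{\left(O \right)} = \left(-3\right) 4 = -12$)
$\left(h{\left(3 \right)} + l\right) 83 = \left(-12 + 76\right) 83 = 64 \cdot 83 = 5312$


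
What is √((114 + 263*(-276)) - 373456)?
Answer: I*√445930 ≈ 667.78*I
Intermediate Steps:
√((114 + 263*(-276)) - 373456) = √((114 - 72588) - 373456) = √(-72474 - 373456) = √(-445930) = I*√445930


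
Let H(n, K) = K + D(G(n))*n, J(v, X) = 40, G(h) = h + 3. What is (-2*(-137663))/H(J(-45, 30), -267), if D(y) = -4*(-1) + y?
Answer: 275326/1613 ≈ 170.69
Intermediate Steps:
G(h) = 3 + h
D(y) = 4 + y
H(n, K) = K + n*(7 + n) (H(n, K) = K + (4 + (3 + n))*n = K + (7 + n)*n = K + n*(7 + n))
(-2*(-137663))/H(J(-45, 30), -267) = (-2*(-137663))/(-267 + 40*(7 + 40)) = 275326/(-267 + 40*47) = 275326/(-267 + 1880) = 275326/1613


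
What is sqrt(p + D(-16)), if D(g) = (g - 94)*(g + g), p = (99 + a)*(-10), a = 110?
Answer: sqrt(1430) ≈ 37.815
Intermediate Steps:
p = -2090 (p = (99 + 110)*(-10) = 209*(-10) = -2090)
D(g) = 2*g*(-94 + g) (D(g) = (-94 + g)*(2*g) = 2*g*(-94 + g))
sqrt(p + D(-16)) = sqrt(-2090 + 2*(-16)*(-94 - 16)) = sqrt(-2090 + 2*(-16)*(-110)) = sqrt(-2090 + 3520) = sqrt(1430)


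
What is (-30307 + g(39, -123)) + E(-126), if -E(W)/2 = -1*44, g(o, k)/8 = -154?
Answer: -31451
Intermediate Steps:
g(o, k) = -1232 (g(o, k) = 8*(-154) = -1232)
E(W) = 88 (E(W) = -(-2)*44 = -2*(-44) = 88)
(-30307 + g(39, -123)) + E(-126) = (-30307 - 1232) + 88 = -31539 + 88 = -31451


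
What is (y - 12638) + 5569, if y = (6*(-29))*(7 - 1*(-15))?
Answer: -10897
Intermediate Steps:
y = -3828 (y = -174*(7 + 15) = -174*22 = -3828)
(y - 12638) + 5569 = (-3828 - 12638) + 5569 = -16466 + 5569 = -10897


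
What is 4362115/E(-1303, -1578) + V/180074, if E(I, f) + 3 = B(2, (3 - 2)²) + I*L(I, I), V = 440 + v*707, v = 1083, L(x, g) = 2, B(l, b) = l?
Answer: -783506219063/469452918 ≈ -1669.0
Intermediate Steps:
V = 766121 (V = 440 + 1083*707 = 440 + 765681 = 766121)
E(I, f) = -1 + 2*I (E(I, f) = -3 + (2 + I*2) = -3 + (2 + 2*I) = -1 + 2*I)
4362115/E(-1303, -1578) + V/180074 = 4362115/(-1 + 2*(-1303)) + 766121/180074 = 4362115/(-1 - 2606) + 766121*(1/180074) = 4362115/(-2607) + 766121/180074 = 4362115*(-1/2607) + 766121/180074 = -4362115/2607 + 766121/180074 = -783506219063/469452918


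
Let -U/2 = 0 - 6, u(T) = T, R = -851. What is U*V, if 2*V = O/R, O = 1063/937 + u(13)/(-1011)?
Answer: -2125024/268719419 ≈ -0.0079080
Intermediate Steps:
O = 1062512/947307 (O = 1063/937 + 13/(-1011) = 1063*(1/937) + 13*(-1/1011) = 1063/937 - 13/1011 = 1062512/947307 ≈ 1.1216)
V = -531256/806158257 (V = ((1062512/947307)/(-851))/2 = ((1062512/947307)*(-1/851))/2 = (½)*(-1062512/806158257) = -531256/806158257 ≈ -0.00065900)
U = 12 (U = -2*(0 - 6) = -2*(-6) = 12)
U*V = 12*(-531256/806158257) = -2125024/268719419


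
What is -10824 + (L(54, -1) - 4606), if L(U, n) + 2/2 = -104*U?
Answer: -21047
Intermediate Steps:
L(U, n) = -1 - 104*U
-10824 + (L(54, -1) - 4606) = -10824 + ((-1 - 104*54) - 4606) = -10824 + ((-1 - 5616) - 4606) = -10824 + (-5617 - 4606) = -10824 - 10223 = -21047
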